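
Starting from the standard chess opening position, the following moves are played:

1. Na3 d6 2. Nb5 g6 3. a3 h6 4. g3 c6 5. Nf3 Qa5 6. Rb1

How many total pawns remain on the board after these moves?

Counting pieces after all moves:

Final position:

  a b c d e f g h
  ─────────────────
8│♜ ♞ ♝ · ♚ ♝ ♞ ♜│8
7│♟ ♟ · · ♟ ♟ · ·│7
6│· · ♟ ♟ · · ♟ ♟│6
5│♛ ♘ · · · · · ·│5
4│· · · · · · · ·│4
3│♙ · · · · ♘ ♙ ·│3
2│· ♙ ♙ ♙ ♙ ♙ · ♙│2
1│· ♖ ♗ ♕ ♔ ♗ · ♖│1
  ─────────────────
  a b c d e f g h


16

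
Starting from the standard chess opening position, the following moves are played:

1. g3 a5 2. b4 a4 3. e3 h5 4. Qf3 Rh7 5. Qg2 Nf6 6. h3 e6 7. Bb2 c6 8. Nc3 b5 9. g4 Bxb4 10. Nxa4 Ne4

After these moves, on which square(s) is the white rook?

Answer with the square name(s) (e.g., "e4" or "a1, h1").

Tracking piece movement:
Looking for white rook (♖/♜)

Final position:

  a b c d e f g h
  ─────────────────
8│♜ ♞ ♝ ♛ ♚ · · ·│8
7│· · · ♟ · ♟ ♟ ♜│7
6│· · ♟ · ♟ · · ·│6
5│· ♟ · · · · · ♟│5
4│♘ ♝ · · ♞ · ♙ ·│4
3│· · · · ♙ · · ♙│3
2│♙ ♗ ♙ ♙ · ♙ ♕ ·│2
1│♖ · · · ♔ ♗ ♘ ♖│1
  ─────────────────
  a b c d e f g h


a1, h1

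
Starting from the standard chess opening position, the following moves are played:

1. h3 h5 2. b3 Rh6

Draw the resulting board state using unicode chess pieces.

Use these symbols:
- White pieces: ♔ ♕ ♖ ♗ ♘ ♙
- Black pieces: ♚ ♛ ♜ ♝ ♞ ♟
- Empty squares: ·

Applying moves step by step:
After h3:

♜ ♞ ♝ ♛ ♚ ♝ ♞ ♜
♟ ♟ ♟ ♟ ♟ ♟ ♟ ♟
· · · · · · · ·
· · · · · · · ·
· · · · · · · ·
· · · · · · · ♙
♙ ♙ ♙ ♙ ♙ ♙ ♙ ·
♖ ♘ ♗ ♕ ♔ ♗ ♘ ♖


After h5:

♜ ♞ ♝ ♛ ♚ ♝ ♞ ♜
♟ ♟ ♟ ♟ ♟ ♟ ♟ ·
· · · · · · · ·
· · · · · · · ♟
· · · · · · · ·
· · · · · · · ♙
♙ ♙ ♙ ♙ ♙ ♙ ♙ ·
♖ ♘ ♗ ♕ ♔ ♗ ♘ ♖


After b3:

♜ ♞ ♝ ♛ ♚ ♝ ♞ ♜
♟ ♟ ♟ ♟ ♟ ♟ ♟ ·
· · · · · · · ·
· · · · · · · ♟
· · · · · · · ·
· ♙ · · · · · ♙
♙ · ♙ ♙ ♙ ♙ ♙ ·
♖ ♘ ♗ ♕ ♔ ♗ ♘ ♖


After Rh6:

♜ ♞ ♝ ♛ ♚ ♝ ♞ ·
♟ ♟ ♟ ♟ ♟ ♟ ♟ ·
· · · · · · · ♜
· · · · · · · ♟
· · · · · · · ·
· ♙ · · · · · ♙
♙ · ♙ ♙ ♙ ♙ ♙ ·
♖ ♘ ♗ ♕ ♔ ♗ ♘ ♖



  a b c d e f g h
  ─────────────────
8│♜ ♞ ♝ ♛ ♚ ♝ ♞ ·│8
7│♟ ♟ ♟ ♟ ♟ ♟ ♟ ·│7
6│· · · · · · · ♜│6
5│· · · · · · · ♟│5
4│· · · · · · · ·│4
3│· ♙ · · · · · ♙│3
2│♙ · ♙ ♙ ♙ ♙ ♙ ·│2
1│♖ ♘ ♗ ♕ ♔ ♗ ♘ ♖│1
  ─────────────────
  a b c d e f g h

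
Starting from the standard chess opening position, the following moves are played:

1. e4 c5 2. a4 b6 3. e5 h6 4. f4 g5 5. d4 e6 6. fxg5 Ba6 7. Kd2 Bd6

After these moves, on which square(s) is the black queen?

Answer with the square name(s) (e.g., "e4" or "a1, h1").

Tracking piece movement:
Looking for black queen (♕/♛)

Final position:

  a b c d e f g h
  ─────────────────
8│♜ ♞ · ♛ ♚ · ♞ ♜│8
7│♟ · · ♟ · ♟ · ·│7
6│♝ ♟ · ♝ ♟ · · ♟│6
5│· · ♟ · ♙ · ♙ ·│5
4│♙ · · ♙ · · · ·│4
3│· · · · · · · ·│3
2│· ♙ ♙ ♔ · · ♙ ♙│2
1│♖ ♘ ♗ ♕ · ♗ ♘ ♖│1
  ─────────────────
  a b c d e f g h


d8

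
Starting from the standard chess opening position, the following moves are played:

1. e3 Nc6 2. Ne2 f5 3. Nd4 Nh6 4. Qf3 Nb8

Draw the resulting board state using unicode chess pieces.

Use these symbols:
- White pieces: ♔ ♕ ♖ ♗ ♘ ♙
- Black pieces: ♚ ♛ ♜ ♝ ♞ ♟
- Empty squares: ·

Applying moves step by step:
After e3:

♜ ♞ ♝ ♛ ♚ ♝ ♞ ♜
♟ ♟ ♟ ♟ ♟ ♟ ♟ ♟
· · · · · · · ·
· · · · · · · ·
· · · · · · · ·
· · · · ♙ · · ·
♙ ♙ ♙ ♙ · ♙ ♙ ♙
♖ ♘ ♗ ♕ ♔ ♗ ♘ ♖


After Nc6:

♜ · ♝ ♛ ♚ ♝ ♞ ♜
♟ ♟ ♟ ♟ ♟ ♟ ♟ ♟
· · ♞ · · · · ·
· · · · · · · ·
· · · · · · · ·
· · · · ♙ · · ·
♙ ♙ ♙ ♙ · ♙ ♙ ♙
♖ ♘ ♗ ♕ ♔ ♗ ♘ ♖


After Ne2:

♜ · ♝ ♛ ♚ ♝ ♞ ♜
♟ ♟ ♟ ♟ ♟ ♟ ♟ ♟
· · ♞ · · · · ·
· · · · · · · ·
· · · · · · · ·
· · · · ♙ · · ·
♙ ♙ ♙ ♙ ♘ ♙ ♙ ♙
♖ ♘ ♗ ♕ ♔ ♗ · ♖


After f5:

♜ · ♝ ♛ ♚ ♝ ♞ ♜
♟ ♟ ♟ ♟ ♟ · ♟ ♟
· · ♞ · · · · ·
· · · · · ♟ · ·
· · · · · · · ·
· · · · ♙ · · ·
♙ ♙ ♙ ♙ ♘ ♙ ♙ ♙
♖ ♘ ♗ ♕ ♔ ♗ · ♖


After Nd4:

♜ · ♝ ♛ ♚ ♝ ♞ ♜
♟ ♟ ♟ ♟ ♟ · ♟ ♟
· · ♞ · · · · ·
· · · · · ♟ · ·
· · · ♘ · · · ·
· · · · ♙ · · ·
♙ ♙ ♙ ♙ · ♙ ♙ ♙
♖ ♘ ♗ ♕ ♔ ♗ · ♖


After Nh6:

♜ · ♝ ♛ ♚ ♝ · ♜
♟ ♟ ♟ ♟ ♟ · ♟ ♟
· · ♞ · · · · ♞
· · · · · ♟ · ·
· · · ♘ · · · ·
· · · · ♙ · · ·
♙ ♙ ♙ ♙ · ♙ ♙ ♙
♖ ♘ ♗ ♕ ♔ ♗ · ♖


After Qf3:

♜ · ♝ ♛ ♚ ♝ · ♜
♟ ♟ ♟ ♟ ♟ · ♟ ♟
· · ♞ · · · · ♞
· · · · · ♟ · ·
· · · ♘ · · · ·
· · · · ♙ ♕ · ·
♙ ♙ ♙ ♙ · ♙ ♙ ♙
♖ ♘ ♗ · ♔ ♗ · ♖


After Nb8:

♜ ♞ ♝ ♛ ♚ ♝ · ♜
♟ ♟ ♟ ♟ ♟ · ♟ ♟
· · · · · · · ♞
· · · · · ♟ · ·
· · · ♘ · · · ·
· · · · ♙ ♕ · ·
♙ ♙ ♙ ♙ · ♙ ♙ ♙
♖ ♘ ♗ · ♔ ♗ · ♖



  a b c d e f g h
  ─────────────────
8│♜ ♞ ♝ ♛ ♚ ♝ · ♜│8
7│♟ ♟ ♟ ♟ ♟ · ♟ ♟│7
6│· · · · · · · ♞│6
5│· · · · · ♟ · ·│5
4│· · · ♘ · · · ·│4
3│· · · · ♙ ♕ · ·│3
2│♙ ♙ ♙ ♙ · ♙ ♙ ♙│2
1│♖ ♘ ♗ · ♔ ♗ · ♖│1
  ─────────────────
  a b c d e f g h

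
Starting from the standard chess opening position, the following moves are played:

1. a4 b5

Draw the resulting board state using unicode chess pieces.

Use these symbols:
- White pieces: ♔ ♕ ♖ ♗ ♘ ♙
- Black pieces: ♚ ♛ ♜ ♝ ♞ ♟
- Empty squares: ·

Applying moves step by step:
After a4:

♜ ♞ ♝ ♛ ♚ ♝ ♞ ♜
♟ ♟ ♟ ♟ ♟ ♟ ♟ ♟
· · · · · · · ·
· · · · · · · ·
♙ · · · · · · ·
· · · · · · · ·
· ♙ ♙ ♙ ♙ ♙ ♙ ♙
♖ ♘ ♗ ♕ ♔ ♗ ♘ ♖


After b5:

♜ ♞ ♝ ♛ ♚ ♝ ♞ ♜
♟ · ♟ ♟ ♟ ♟ ♟ ♟
· · · · · · · ·
· ♟ · · · · · ·
♙ · · · · · · ·
· · · · · · · ·
· ♙ ♙ ♙ ♙ ♙ ♙ ♙
♖ ♘ ♗ ♕ ♔ ♗ ♘ ♖



  a b c d e f g h
  ─────────────────
8│♜ ♞ ♝ ♛ ♚ ♝ ♞ ♜│8
7│♟ · ♟ ♟ ♟ ♟ ♟ ♟│7
6│· · · · · · · ·│6
5│· ♟ · · · · · ·│5
4│♙ · · · · · · ·│4
3│· · · · · · · ·│3
2│· ♙ ♙ ♙ ♙ ♙ ♙ ♙│2
1│♖ ♘ ♗ ♕ ♔ ♗ ♘ ♖│1
  ─────────────────
  a b c d e f g h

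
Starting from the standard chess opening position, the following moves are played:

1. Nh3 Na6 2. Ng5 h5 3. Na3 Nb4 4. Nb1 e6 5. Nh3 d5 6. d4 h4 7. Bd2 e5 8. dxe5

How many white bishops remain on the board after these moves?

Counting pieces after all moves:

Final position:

  a b c d e f g h
  ─────────────────
8│♜ · ♝ ♛ ♚ ♝ ♞ ♜│8
7│♟ ♟ ♟ · · ♟ ♟ ·│7
6│· · · · · · · ·│6
5│· · · ♟ ♙ · · ·│5
4│· ♞ · · · · · ♟│4
3│· · · · · · · ♘│3
2│♙ ♙ ♙ ♗ ♙ ♙ ♙ ♙│2
1│♖ ♘ · ♕ ♔ ♗ · ♖│1
  ─────────────────
  a b c d e f g h


2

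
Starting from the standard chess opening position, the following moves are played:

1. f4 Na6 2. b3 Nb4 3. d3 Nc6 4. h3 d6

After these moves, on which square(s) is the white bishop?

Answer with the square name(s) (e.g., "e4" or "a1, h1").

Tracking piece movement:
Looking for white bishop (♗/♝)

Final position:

  a b c d e f g h
  ─────────────────
8│♜ · ♝ ♛ ♚ ♝ ♞ ♜│8
7│♟ ♟ ♟ · ♟ ♟ ♟ ♟│7
6│· · ♞ ♟ · · · ·│6
5│· · · · · · · ·│5
4│· · · · · ♙ · ·│4
3│· ♙ · ♙ · · · ♙│3
2│♙ · ♙ · ♙ · ♙ ·│2
1│♖ ♘ ♗ ♕ ♔ ♗ ♘ ♖│1
  ─────────────────
  a b c d e f g h


c1, f1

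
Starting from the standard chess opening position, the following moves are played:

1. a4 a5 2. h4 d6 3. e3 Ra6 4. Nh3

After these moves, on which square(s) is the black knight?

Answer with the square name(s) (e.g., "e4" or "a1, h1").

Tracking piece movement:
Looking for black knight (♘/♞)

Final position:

  a b c d e f g h
  ─────────────────
8│· ♞ ♝ ♛ ♚ ♝ ♞ ♜│8
7│· ♟ ♟ · ♟ ♟ ♟ ♟│7
6│♜ · · ♟ · · · ·│6
5│♟ · · · · · · ·│5
4│♙ · · · · · · ♙│4
3│· · · · ♙ · · ♘│3
2│· ♙ ♙ ♙ · ♙ ♙ ·│2
1│♖ ♘ ♗ ♕ ♔ ♗ · ♖│1
  ─────────────────
  a b c d e f g h


b8, g8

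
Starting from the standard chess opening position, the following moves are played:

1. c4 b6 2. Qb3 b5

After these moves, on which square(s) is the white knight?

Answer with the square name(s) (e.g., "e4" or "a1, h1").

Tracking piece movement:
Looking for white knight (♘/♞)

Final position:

  a b c d e f g h
  ─────────────────
8│♜ ♞ ♝ ♛ ♚ ♝ ♞ ♜│8
7│♟ · ♟ ♟ ♟ ♟ ♟ ♟│7
6│· · · · · · · ·│6
5│· ♟ · · · · · ·│5
4│· · ♙ · · · · ·│4
3│· ♕ · · · · · ·│3
2│♙ ♙ · ♙ ♙ ♙ ♙ ♙│2
1│♖ ♘ ♗ · ♔ ♗ ♘ ♖│1
  ─────────────────
  a b c d e f g h


b1, g1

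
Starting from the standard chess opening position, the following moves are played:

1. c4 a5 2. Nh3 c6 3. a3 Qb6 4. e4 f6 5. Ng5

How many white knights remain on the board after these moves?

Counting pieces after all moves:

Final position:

  a b c d e f g h
  ─────────────────
8│♜ ♞ ♝ · ♚ ♝ ♞ ♜│8
7│· ♟ · ♟ ♟ · ♟ ♟│7
6│· ♛ ♟ · · ♟ · ·│6
5│♟ · · · · · ♘ ·│5
4│· · ♙ · ♙ · · ·│4
3│♙ · · · · · · ·│3
2│· ♙ · ♙ · ♙ ♙ ♙│2
1│♖ ♘ ♗ ♕ ♔ ♗ · ♖│1
  ─────────────────
  a b c d e f g h


2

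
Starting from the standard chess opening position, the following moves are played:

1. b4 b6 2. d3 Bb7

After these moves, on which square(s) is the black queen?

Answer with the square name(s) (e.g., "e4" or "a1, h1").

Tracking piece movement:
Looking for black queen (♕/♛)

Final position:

  a b c d e f g h
  ─────────────────
8│♜ ♞ · ♛ ♚ ♝ ♞ ♜│8
7│♟ ♝ ♟ ♟ ♟ ♟ ♟ ♟│7
6│· ♟ · · · · · ·│6
5│· · · · · · · ·│5
4│· ♙ · · · · · ·│4
3│· · · ♙ · · · ·│3
2│♙ · ♙ · ♙ ♙ ♙ ♙│2
1│♖ ♘ ♗ ♕ ♔ ♗ ♘ ♖│1
  ─────────────────
  a b c d e f g h


d8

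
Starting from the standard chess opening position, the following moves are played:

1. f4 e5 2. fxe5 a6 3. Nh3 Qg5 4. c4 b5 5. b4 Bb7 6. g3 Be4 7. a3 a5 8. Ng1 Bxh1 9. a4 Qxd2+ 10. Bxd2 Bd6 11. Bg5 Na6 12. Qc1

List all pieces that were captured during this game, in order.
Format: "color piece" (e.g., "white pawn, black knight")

Tracking captures:
  fxe5: captured black pawn
  Bxh1: captured white rook
  Qxd2+: captured white pawn
  Bxd2: captured black queen

black pawn, white rook, white pawn, black queen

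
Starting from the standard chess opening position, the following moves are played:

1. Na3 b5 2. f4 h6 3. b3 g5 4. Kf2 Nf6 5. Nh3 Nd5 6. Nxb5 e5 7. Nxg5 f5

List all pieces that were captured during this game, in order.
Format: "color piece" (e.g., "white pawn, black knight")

Tracking captures:
  Nxb5: captured black pawn
  Nxg5: captured black pawn

black pawn, black pawn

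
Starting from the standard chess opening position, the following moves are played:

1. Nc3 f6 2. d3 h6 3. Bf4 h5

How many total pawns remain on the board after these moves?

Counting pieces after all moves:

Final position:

  a b c d e f g h
  ─────────────────
8│♜ ♞ ♝ ♛ ♚ ♝ ♞ ♜│8
7│♟ ♟ ♟ ♟ ♟ · ♟ ·│7
6│· · · · · ♟ · ·│6
5│· · · · · · · ♟│5
4│· · · · · ♗ · ·│4
3│· · ♘ ♙ · · · ·│3
2│♙ ♙ ♙ · ♙ ♙ ♙ ♙│2
1│♖ · · ♕ ♔ ♗ ♘ ♖│1
  ─────────────────
  a b c d e f g h


16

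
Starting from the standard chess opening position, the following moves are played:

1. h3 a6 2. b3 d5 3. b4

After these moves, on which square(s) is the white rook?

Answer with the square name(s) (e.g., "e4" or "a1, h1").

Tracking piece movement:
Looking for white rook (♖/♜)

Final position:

  a b c d e f g h
  ─────────────────
8│♜ ♞ ♝ ♛ ♚ ♝ ♞ ♜│8
7│· ♟ ♟ · ♟ ♟ ♟ ♟│7
6│♟ · · · · · · ·│6
5│· · · ♟ · · · ·│5
4│· ♙ · · · · · ·│4
3│· · · · · · · ♙│3
2│♙ · ♙ ♙ ♙ ♙ ♙ ·│2
1│♖ ♘ ♗ ♕ ♔ ♗ ♘ ♖│1
  ─────────────────
  a b c d e f g h


a1, h1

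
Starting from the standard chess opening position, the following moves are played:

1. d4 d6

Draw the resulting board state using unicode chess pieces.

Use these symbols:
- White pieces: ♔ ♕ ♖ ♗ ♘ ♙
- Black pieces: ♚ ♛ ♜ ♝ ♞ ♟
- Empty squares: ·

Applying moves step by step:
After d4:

♜ ♞ ♝ ♛ ♚ ♝ ♞ ♜
♟ ♟ ♟ ♟ ♟ ♟ ♟ ♟
· · · · · · · ·
· · · · · · · ·
· · · ♙ · · · ·
· · · · · · · ·
♙ ♙ ♙ · ♙ ♙ ♙ ♙
♖ ♘ ♗ ♕ ♔ ♗ ♘ ♖


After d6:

♜ ♞ ♝ ♛ ♚ ♝ ♞ ♜
♟ ♟ ♟ · ♟ ♟ ♟ ♟
· · · ♟ · · · ·
· · · · · · · ·
· · · ♙ · · · ·
· · · · · · · ·
♙ ♙ ♙ · ♙ ♙ ♙ ♙
♖ ♘ ♗ ♕ ♔ ♗ ♘ ♖



  a b c d e f g h
  ─────────────────
8│♜ ♞ ♝ ♛ ♚ ♝ ♞ ♜│8
7│♟ ♟ ♟ · ♟ ♟ ♟ ♟│7
6│· · · ♟ · · · ·│6
5│· · · · · · · ·│5
4│· · · ♙ · · · ·│4
3│· · · · · · · ·│3
2│♙ ♙ ♙ · ♙ ♙ ♙ ♙│2
1│♖ ♘ ♗ ♕ ♔ ♗ ♘ ♖│1
  ─────────────────
  a b c d e f g h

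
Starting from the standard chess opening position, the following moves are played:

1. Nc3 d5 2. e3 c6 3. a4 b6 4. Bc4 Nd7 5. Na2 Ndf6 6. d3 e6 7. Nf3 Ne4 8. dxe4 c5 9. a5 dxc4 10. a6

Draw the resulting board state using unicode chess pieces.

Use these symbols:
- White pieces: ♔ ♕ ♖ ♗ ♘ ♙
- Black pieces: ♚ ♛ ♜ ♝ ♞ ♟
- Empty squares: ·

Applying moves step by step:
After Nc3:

♜ ♞ ♝ ♛ ♚ ♝ ♞ ♜
♟ ♟ ♟ ♟ ♟ ♟ ♟ ♟
· · · · · · · ·
· · · · · · · ·
· · · · · · · ·
· · ♘ · · · · ·
♙ ♙ ♙ ♙ ♙ ♙ ♙ ♙
♖ · ♗ ♕ ♔ ♗ ♘ ♖


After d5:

♜ ♞ ♝ ♛ ♚ ♝ ♞ ♜
♟ ♟ ♟ · ♟ ♟ ♟ ♟
· · · · · · · ·
· · · ♟ · · · ·
· · · · · · · ·
· · ♘ · · · · ·
♙ ♙ ♙ ♙ ♙ ♙ ♙ ♙
♖ · ♗ ♕ ♔ ♗ ♘ ♖


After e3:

♜ ♞ ♝ ♛ ♚ ♝ ♞ ♜
♟ ♟ ♟ · ♟ ♟ ♟ ♟
· · · · · · · ·
· · · ♟ · · · ·
· · · · · · · ·
· · ♘ · ♙ · · ·
♙ ♙ ♙ ♙ · ♙ ♙ ♙
♖ · ♗ ♕ ♔ ♗ ♘ ♖


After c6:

♜ ♞ ♝ ♛ ♚ ♝ ♞ ♜
♟ ♟ · · ♟ ♟ ♟ ♟
· · ♟ · · · · ·
· · · ♟ · · · ·
· · · · · · · ·
· · ♘ · ♙ · · ·
♙ ♙ ♙ ♙ · ♙ ♙ ♙
♖ · ♗ ♕ ♔ ♗ ♘ ♖


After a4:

♜ ♞ ♝ ♛ ♚ ♝ ♞ ♜
♟ ♟ · · ♟ ♟ ♟ ♟
· · ♟ · · · · ·
· · · ♟ · · · ·
♙ · · · · · · ·
· · ♘ · ♙ · · ·
· ♙ ♙ ♙ · ♙ ♙ ♙
♖ · ♗ ♕ ♔ ♗ ♘ ♖


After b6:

♜ ♞ ♝ ♛ ♚ ♝ ♞ ♜
♟ · · · ♟ ♟ ♟ ♟
· ♟ ♟ · · · · ·
· · · ♟ · · · ·
♙ · · · · · · ·
· · ♘ · ♙ · · ·
· ♙ ♙ ♙ · ♙ ♙ ♙
♖ · ♗ ♕ ♔ ♗ ♘ ♖


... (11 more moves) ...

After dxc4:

♜ · ♝ ♛ ♚ ♝ ♞ ♜
♟ · · · · ♟ ♟ ♟
· ♟ · · ♟ · · ·
♙ · ♟ · · · · ·
· · ♟ · ♙ · · ·
· · · · ♙ ♘ · ·
♘ ♙ ♙ · · ♙ ♙ ♙
♖ · ♗ ♕ ♔ · · ♖


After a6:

♜ · ♝ ♛ ♚ ♝ ♞ ♜
♟ · · · · ♟ ♟ ♟
♙ ♟ · · ♟ · · ·
· · ♟ · · · · ·
· · ♟ · ♙ · · ·
· · · · ♙ ♘ · ·
♘ ♙ ♙ · · ♙ ♙ ♙
♖ · ♗ ♕ ♔ · · ♖



  a b c d e f g h
  ─────────────────
8│♜ · ♝ ♛ ♚ ♝ ♞ ♜│8
7│♟ · · · · ♟ ♟ ♟│7
6│♙ ♟ · · ♟ · · ·│6
5│· · ♟ · · · · ·│5
4│· · ♟ · ♙ · · ·│4
3│· · · · ♙ ♘ · ·│3
2│♘ ♙ ♙ · · ♙ ♙ ♙│2
1│♖ · ♗ ♕ ♔ · · ♖│1
  ─────────────────
  a b c d e f g h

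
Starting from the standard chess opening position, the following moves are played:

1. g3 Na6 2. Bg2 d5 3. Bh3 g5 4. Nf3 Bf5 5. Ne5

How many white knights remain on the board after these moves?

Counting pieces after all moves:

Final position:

  a b c d e f g h
  ─────────────────
8│♜ · · ♛ ♚ ♝ ♞ ♜│8
7│♟ ♟ ♟ · ♟ ♟ · ♟│7
6│♞ · · · · · · ·│6
5│· · · ♟ ♘ ♝ ♟ ·│5
4│· · · · · · · ·│4
3│· · · · · · ♙ ♗│3
2│♙ ♙ ♙ ♙ ♙ ♙ · ♙│2
1│♖ ♘ ♗ ♕ ♔ · · ♖│1
  ─────────────────
  a b c d e f g h


2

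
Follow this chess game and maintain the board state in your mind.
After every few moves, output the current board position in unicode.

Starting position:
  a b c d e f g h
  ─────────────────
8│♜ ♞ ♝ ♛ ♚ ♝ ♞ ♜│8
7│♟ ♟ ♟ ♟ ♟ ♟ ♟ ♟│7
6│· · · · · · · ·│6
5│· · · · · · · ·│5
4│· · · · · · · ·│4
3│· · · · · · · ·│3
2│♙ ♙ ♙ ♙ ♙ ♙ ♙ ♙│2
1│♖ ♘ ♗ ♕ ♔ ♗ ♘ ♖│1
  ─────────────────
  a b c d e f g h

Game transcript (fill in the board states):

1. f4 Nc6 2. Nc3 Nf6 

  a b c d e f g h
  ─────────────────
8│♜ · ♝ ♛ ♚ ♝ · ♜│8
7│♟ ♟ ♟ ♟ ♟ ♟ ♟ ♟│7
6│· · ♞ · · ♞ · ·│6
5│· · · · · · · ·│5
4│· · · · · ♙ · ·│4
3│· · ♘ · · · · ·│3
2│♙ ♙ ♙ ♙ ♙ · ♙ ♙│2
1│♖ · ♗ ♕ ♔ ♗ ♘ ♖│1
  ─────────────────
  a b c d e f g h

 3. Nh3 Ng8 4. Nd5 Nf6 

  a b c d e f g h
  ─────────────────
8│♜ · ♝ ♛ ♚ ♝ · ♜│8
7│♟ ♟ ♟ ♟ ♟ ♟ ♟ ♟│7
6│· · ♞ · · ♞ · ·│6
5│· · · ♘ · · · ·│5
4│· · · · · ♙ · ·│4
3│· · · · · · · ♘│3
2│♙ ♙ ♙ ♙ ♙ · ♙ ♙│2
1│♖ · ♗ ♕ ♔ ♗ · ♖│1
  ─────────────────
  a b c d e f g h

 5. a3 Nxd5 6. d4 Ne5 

  a b c d e f g h
  ─────────────────
8│♜ · ♝ ♛ ♚ ♝ · ♜│8
7│♟ ♟ ♟ ♟ ♟ ♟ ♟ ♟│7
6│· · · · · · · ·│6
5│· · · ♞ ♞ · · ·│5
4│· · · ♙ · ♙ · ·│4
3│♙ · · · · · · ♘│3
2│· ♙ ♙ · ♙ · ♙ ♙│2
1│♖ · ♗ ♕ ♔ ♗ · ♖│1
  ─────────────────
  a b c d e f g h



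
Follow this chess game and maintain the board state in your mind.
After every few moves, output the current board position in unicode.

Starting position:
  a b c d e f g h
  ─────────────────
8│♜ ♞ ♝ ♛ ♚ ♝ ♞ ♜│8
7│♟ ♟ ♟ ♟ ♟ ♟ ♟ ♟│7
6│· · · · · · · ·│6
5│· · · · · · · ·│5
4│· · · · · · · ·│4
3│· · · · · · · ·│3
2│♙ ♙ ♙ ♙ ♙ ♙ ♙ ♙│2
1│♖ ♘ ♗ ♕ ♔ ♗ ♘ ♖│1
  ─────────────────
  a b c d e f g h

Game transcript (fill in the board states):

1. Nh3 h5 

  a b c d e f g h
  ─────────────────
8│♜ ♞ ♝ ♛ ♚ ♝ ♞ ♜│8
7│♟ ♟ ♟ ♟ ♟ ♟ ♟ ·│7
6│· · · · · · · ·│6
5│· · · · · · · ♟│5
4│· · · · · · · ·│4
3│· · · · · · · ♘│3
2│♙ ♙ ♙ ♙ ♙ ♙ ♙ ♙│2
1│♖ ♘ ♗ ♕ ♔ ♗ · ♖│1
  ─────────────────
  a b c d e f g h

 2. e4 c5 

  a b c d e f g h
  ─────────────────
8│♜ ♞ ♝ ♛ ♚ ♝ ♞ ♜│8
7│♟ ♟ · ♟ ♟ ♟ ♟ ·│7
6│· · · · · · · ·│6
5│· · ♟ · · · · ♟│5
4│· · · · ♙ · · ·│4
3│· · · · · · · ♘│3
2│♙ ♙ ♙ ♙ · ♙ ♙ ♙│2
1│♖ ♘ ♗ ♕ ♔ ♗ · ♖│1
  ─────────────────
  a b c d e f g h

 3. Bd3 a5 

  a b c d e f g h
  ─────────────────
8│♜ ♞ ♝ ♛ ♚ ♝ ♞ ♜│8
7│· ♟ · ♟ ♟ ♟ ♟ ·│7
6│· · · · · · · ·│6
5│♟ · ♟ · · · · ♟│5
4│· · · · ♙ · · ·│4
3│· · · ♗ · · · ♘│3
2│♙ ♙ ♙ ♙ · ♙ ♙ ♙│2
1│♖ ♘ ♗ ♕ ♔ · · ♖│1
  ─────────────────
  a b c d e f g h

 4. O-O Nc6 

  a b c d e f g h
  ─────────────────
8│♜ · ♝ ♛ ♚ ♝ ♞ ♜│8
7│· ♟ · ♟ ♟ ♟ ♟ ·│7
6│· · ♞ · · · · ·│6
5│♟ · ♟ · · · · ♟│5
4│· · · · ♙ · · ·│4
3│· · · ♗ · · · ♘│3
2│♙ ♙ ♙ ♙ · ♙ ♙ ♙│2
1│♖ ♘ ♗ ♕ · ♖ ♔ ·│1
  ─────────────────
  a b c d e f g h



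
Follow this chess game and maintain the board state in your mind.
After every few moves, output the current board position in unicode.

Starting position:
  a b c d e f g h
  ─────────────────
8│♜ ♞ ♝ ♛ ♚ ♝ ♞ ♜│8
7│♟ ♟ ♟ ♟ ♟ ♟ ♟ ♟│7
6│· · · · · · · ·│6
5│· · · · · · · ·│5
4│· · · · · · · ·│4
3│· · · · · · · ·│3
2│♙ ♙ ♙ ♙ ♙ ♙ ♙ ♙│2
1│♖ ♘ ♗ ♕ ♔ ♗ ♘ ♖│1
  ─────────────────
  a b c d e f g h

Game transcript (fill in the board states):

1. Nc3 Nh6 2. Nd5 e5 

  a b c d e f g h
  ─────────────────
8│♜ ♞ ♝ ♛ ♚ ♝ · ♜│8
7│♟ ♟ ♟ ♟ · ♟ ♟ ♟│7
6│· · · · · · · ♞│6
5│· · · ♘ ♟ · · ·│5
4│· · · · · · · ·│4
3│· · · · · · · ·│3
2│♙ ♙ ♙ ♙ ♙ ♙ ♙ ♙│2
1│♖ · ♗ ♕ ♔ ♗ ♘ ♖│1
  ─────────────────
  a b c d e f g h

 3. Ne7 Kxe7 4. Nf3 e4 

  a b c d e f g h
  ─────────────────
8│♜ ♞ ♝ ♛ · ♝ · ♜│8
7│♟ ♟ ♟ ♟ ♚ ♟ ♟ ♟│7
6│· · · · · · · ♞│6
5│· · · · · · · ·│5
4│· · · · ♟ · · ·│4
3│· · · · · ♘ · ·│3
2│♙ ♙ ♙ ♙ ♙ ♙ ♙ ♙│2
1│♖ · ♗ ♕ ♔ ♗ · ♖│1
  ─────────────────
  a b c d e f g h

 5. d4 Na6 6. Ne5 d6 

  a b c d e f g h
  ─────────────────
8│♜ · ♝ ♛ · ♝ · ♜│8
7│♟ ♟ ♟ · ♚ ♟ ♟ ♟│7
6│♞ · · ♟ · · · ♞│6
5│· · · · ♘ · · ·│5
4│· · · ♙ ♟ · · ·│4
3│· · · · · · · ·│3
2│♙ ♙ ♙ · ♙ ♙ ♙ ♙│2
1│♖ · ♗ ♕ ♔ ♗ · ♖│1
  ─────────────────
  a b c d e f g h

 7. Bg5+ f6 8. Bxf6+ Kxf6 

  a b c d e f g h
  ─────────────────
8│♜ · ♝ ♛ · ♝ · ♜│8
7│♟ ♟ ♟ · · · ♟ ♟│7
6│♞ · · ♟ · ♚ · ♞│6
5│· · · · ♘ · · ·│5
4│· · · ♙ ♟ · · ·│4
3│· · · · · · · ·│3
2│♙ ♙ ♙ · ♙ ♙ ♙ ♙│2
1│♖ · · ♕ ♔ ♗ · ♖│1
  ─────────────────
  a b c d e f g h

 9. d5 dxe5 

  a b c d e f g h
  ─────────────────
8│♜ · ♝ ♛ · ♝ · ♜│8
7│♟ ♟ ♟ · · · ♟ ♟│7
6│♞ · · · · ♚ · ♞│6
5│· · · ♙ ♟ · · ·│5
4│· · · · ♟ · · ·│4
3│· · · · · · · ·│3
2│♙ ♙ ♙ · ♙ ♙ ♙ ♙│2
1│♖ · · ♕ ♔ ♗ · ♖│1
  ─────────────────
  a b c d e f g h


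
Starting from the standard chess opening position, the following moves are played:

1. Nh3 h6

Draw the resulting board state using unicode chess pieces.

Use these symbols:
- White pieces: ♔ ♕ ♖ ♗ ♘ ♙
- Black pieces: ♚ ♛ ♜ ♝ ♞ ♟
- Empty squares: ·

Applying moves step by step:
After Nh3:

♜ ♞ ♝ ♛ ♚ ♝ ♞ ♜
♟ ♟ ♟ ♟ ♟ ♟ ♟ ♟
· · · · · · · ·
· · · · · · · ·
· · · · · · · ·
· · · · · · · ♘
♙ ♙ ♙ ♙ ♙ ♙ ♙ ♙
♖ ♘ ♗ ♕ ♔ ♗ · ♖


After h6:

♜ ♞ ♝ ♛ ♚ ♝ ♞ ♜
♟ ♟ ♟ ♟ ♟ ♟ ♟ ·
· · · · · · · ♟
· · · · · · · ·
· · · · · · · ·
· · · · · · · ♘
♙ ♙ ♙ ♙ ♙ ♙ ♙ ♙
♖ ♘ ♗ ♕ ♔ ♗ · ♖



  a b c d e f g h
  ─────────────────
8│♜ ♞ ♝ ♛ ♚ ♝ ♞ ♜│8
7│♟ ♟ ♟ ♟ ♟ ♟ ♟ ·│7
6│· · · · · · · ♟│6
5│· · · · · · · ·│5
4│· · · · · · · ·│4
3│· · · · · · · ♘│3
2│♙ ♙ ♙ ♙ ♙ ♙ ♙ ♙│2
1│♖ ♘ ♗ ♕ ♔ ♗ · ♖│1
  ─────────────────
  a b c d e f g h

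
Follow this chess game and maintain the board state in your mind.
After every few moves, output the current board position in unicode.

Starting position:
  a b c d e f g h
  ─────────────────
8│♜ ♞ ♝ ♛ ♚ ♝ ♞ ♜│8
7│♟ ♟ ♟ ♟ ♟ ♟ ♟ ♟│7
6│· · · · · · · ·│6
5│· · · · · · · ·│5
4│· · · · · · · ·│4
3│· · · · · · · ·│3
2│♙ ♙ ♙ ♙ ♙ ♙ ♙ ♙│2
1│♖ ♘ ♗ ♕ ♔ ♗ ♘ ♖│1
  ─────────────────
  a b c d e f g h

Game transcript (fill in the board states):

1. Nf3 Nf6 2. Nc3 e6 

  a b c d e f g h
  ─────────────────
8│♜ ♞ ♝ ♛ ♚ ♝ · ♜│8
7│♟ ♟ ♟ ♟ · ♟ ♟ ♟│7
6│· · · · ♟ ♞ · ·│6
5│· · · · · · · ·│5
4│· · · · · · · ·│4
3│· · ♘ · · ♘ · ·│3
2│♙ ♙ ♙ ♙ ♙ ♙ ♙ ♙│2
1│♖ · ♗ ♕ ♔ ♗ · ♖│1
  ─────────────────
  a b c d e f g h

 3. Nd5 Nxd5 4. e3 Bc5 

  a b c d e f g h
  ─────────────────
8│♜ ♞ ♝ ♛ ♚ · · ♜│8
7│♟ ♟ ♟ ♟ · ♟ ♟ ♟│7
6│· · · · ♟ · · ·│6
5│· · ♝ ♞ · · · ·│5
4│· · · · · · · ·│4
3│· · · · ♙ ♘ · ·│3
2│♙ ♙ ♙ ♙ · ♙ ♙ ♙│2
1│♖ · ♗ ♕ ♔ ♗ · ♖│1
  ─────────────────
  a b c d e f g h

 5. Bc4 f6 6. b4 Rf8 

  a b c d e f g h
  ─────────────────
8│♜ ♞ ♝ ♛ ♚ ♜ · ·│8
7│♟ ♟ ♟ ♟ · · ♟ ♟│7
6│· · · · ♟ ♟ · ·│6
5│· · ♝ ♞ · · · ·│5
4│· ♙ ♗ · · · · ·│4
3│· · · · ♙ ♘ · ·│3
2│♙ · ♙ ♙ · ♙ ♙ ♙│2
1│♖ · ♗ ♕ ♔ · · ♖│1
  ─────────────────
  a b c d e f g h

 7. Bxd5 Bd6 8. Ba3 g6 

  a b c d e f g h
  ─────────────────
8│♜ ♞ ♝ ♛ ♚ ♜ · ·│8
7│♟ ♟ ♟ ♟ · · · ♟│7
6│· · · ♝ ♟ ♟ ♟ ·│6
5│· · · ♗ · · · ·│5
4│· ♙ · · · · · ·│4
3│♗ · · · ♙ ♘ · ·│3
2│♙ · ♙ ♙ · ♙ ♙ ♙│2
1│♖ · · ♕ ♔ · · ♖│1
  ─────────────────
  a b c d e f g h

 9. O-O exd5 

  a b c d e f g h
  ─────────────────
8│♜ ♞ ♝ ♛ ♚ ♜ · ·│8
7│♟ ♟ ♟ ♟ · · · ♟│7
6│· · · ♝ · ♟ ♟ ·│6
5│· · · ♟ · · · ·│5
4│· ♙ · · · · · ·│4
3│♗ · · · ♙ ♘ · ·│3
2│♙ · ♙ ♙ · ♙ ♙ ♙│2
1│♖ · · ♕ · ♖ ♔ ·│1
  ─────────────────
  a b c d e f g h


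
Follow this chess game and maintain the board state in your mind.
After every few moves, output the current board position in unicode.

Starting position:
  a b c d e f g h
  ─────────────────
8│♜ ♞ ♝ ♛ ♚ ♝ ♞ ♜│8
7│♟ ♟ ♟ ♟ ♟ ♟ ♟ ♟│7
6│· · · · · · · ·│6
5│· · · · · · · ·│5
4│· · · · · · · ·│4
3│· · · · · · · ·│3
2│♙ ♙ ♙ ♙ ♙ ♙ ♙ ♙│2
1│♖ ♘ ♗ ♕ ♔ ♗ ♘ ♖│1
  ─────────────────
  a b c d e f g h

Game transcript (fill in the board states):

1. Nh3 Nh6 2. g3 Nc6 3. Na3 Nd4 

  a b c d e f g h
  ─────────────────
8│♜ · ♝ ♛ ♚ ♝ · ♜│8
7│♟ ♟ ♟ ♟ ♟ ♟ ♟ ♟│7
6│· · · · · · · ♞│6
5│· · · · · · · ·│5
4│· · · ♞ · · · ·│4
3│♘ · · · · · ♙ ♘│3
2│♙ ♙ ♙ ♙ ♙ ♙ · ♙│2
1│♖ · ♗ ♕ ♔ ♗ · ♖│1
  ─────────────────
  a b c d e f g h

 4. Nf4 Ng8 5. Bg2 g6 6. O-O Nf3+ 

  a b c d e f g h
  ─────────────────
8│♜ · ♝ ♛ ♚ ♝ ♞ ♜│8
7│♟ ♟ ♟ ♟ ♟ ♟ · ♟│7
6│· · · · · · ♟ ·│6
5│· · · · · · · ·│5
4│· · · · · ♘ · ·│4
3│♘ · · · · ♞ ♙ ·│3
2│♙ ♙ ♙ ♙ ♙ ♙ ♗ ♙│2
1│♖ · ♗ ♕ · ♖ ♔ ·│1
  ─────────────────
  a b c d e f g h

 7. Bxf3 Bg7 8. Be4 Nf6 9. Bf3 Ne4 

  a b c d e f g h
  ─────────────────
8│♜ · ♝ ♛ ♚ · · ♜│8
7│♟ ♟ ♟ ♟ ♟ ♟ ♝ ♟│7
6│· · · · · · ♟ ·│6
5│· · · · · · · ·│5
4│· · · · ♞ ♘ · ·│4
3│♘ · · · · ♗ ♙ ·│3
2│♙ ♙ ♙ ♙ ♙ ♙ · ♙│2
1│♖ · ♗ ♕ · ♖ ♔ ·│1
  ─────────────────
  a b c d e f g h

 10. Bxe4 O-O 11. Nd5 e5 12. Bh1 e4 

  a b c d e f g h
  ─────────────────
8│♜ · ♝ ♛ · ♜ ♚ ·│8
7│♟ ♟ ♟ ♟ · ♟ ♝ ♟│7
6│· · · · · · ♟ ·│6
5│· · · ♘ · · · ·│5
4│· · · · ♟ · · ·│4
3│♘ · · · · · ♙ ·│3
2│♙ ♙ ♙ ♙ ♙ ♙ · ♙│2
1│♖ · ♗ ♕ · ♖ ♔ ♗│1
  ─────────────────
  a b c d e f g h

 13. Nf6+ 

  a b c d e f g h
  ─────────────────
8│♜ · ♝ ♛ · ♜ ♚ ·│8
7│♟ ♟ ♟ ♟ · ♟ ♝ ♟│7
6│· · · · · ♘ ♟ ·│6
5│· · · · · · · ·│5
4│· · · · ♟ · · ·│4
3│♘ · · · · · ♙ ·│3
2│♙ ♙ ♙ ♙ ♙ ♙ · ♙│2
1│♖ · ♗ ♕ · ♖ ♔ ♗│1
  ─────────────────
  a b c d e f g h


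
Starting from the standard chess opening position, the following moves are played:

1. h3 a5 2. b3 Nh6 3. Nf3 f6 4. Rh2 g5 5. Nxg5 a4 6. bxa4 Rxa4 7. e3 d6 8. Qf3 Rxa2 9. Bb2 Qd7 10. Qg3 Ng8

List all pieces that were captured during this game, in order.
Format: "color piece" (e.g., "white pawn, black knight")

Tracking captures:
  Nxg5: captured black pawn
  bxa4: captured black pawn
  Rxa4: captured white pawn
  Rxa2: captured white pawn

black pawn, black pawn, white pawn, white pawn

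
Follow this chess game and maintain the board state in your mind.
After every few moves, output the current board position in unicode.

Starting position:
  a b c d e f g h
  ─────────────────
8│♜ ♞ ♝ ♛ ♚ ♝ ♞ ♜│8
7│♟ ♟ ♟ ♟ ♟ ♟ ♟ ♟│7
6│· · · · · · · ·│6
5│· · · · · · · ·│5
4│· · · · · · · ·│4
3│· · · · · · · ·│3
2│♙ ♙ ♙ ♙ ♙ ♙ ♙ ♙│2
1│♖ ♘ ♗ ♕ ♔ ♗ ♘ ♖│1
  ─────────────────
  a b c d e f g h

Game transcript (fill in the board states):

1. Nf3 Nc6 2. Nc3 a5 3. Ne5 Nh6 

  a b c d e f g h
  ─────────────────
8│♜ · ♝ ♛ ♚ ♝ · ♜│8
7│· ♟ ♟ ♟ ♟ ♟ ♟ ♟│7
6│· · ♞ · · · · ♞│6
5│♟ · · · ♘ · · ·│5
4│· · · · · · · ·│4
3│· · ♘ · · · · ·│3
2│♙ ♙ ♙ ♙ ♙ ♙ ♙ ♙│2
1│♖ · ♗ ♕ ♔ ♗ · ♖│1
  ─────────────────
  a b c d e f g h

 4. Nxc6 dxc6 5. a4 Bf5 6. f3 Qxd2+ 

  a b c d e f g h
  ─────────────────
8│♜ · · · ♚ ♝ · ♜│8
7│· ♟ ♟ · ♟ ♟ ♟ ♟│7
6│· · ♟ · · · · ♞│6
5│♟ · · · · ♝ · ·│5
4│♙ · · · · · · ·│4
3│· · ♘ · · ♙ · ·│3
2│· ♙ ♙ ♛ ♙ · ♙ ♙│2
1│♖ · ♗ ♕ ♔ ♗ · ♖│1
  ─────────────────
  a b c d e f g h

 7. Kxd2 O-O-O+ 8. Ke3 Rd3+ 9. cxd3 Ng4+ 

  a b c d e f g h
  ─────────────────
8│· · ♚ · · ♝ · ♜│8
7│· ♟ ♟ · ♟ ♟ ♟ ♟│7
6│· · ♟ · · · · ·│6
5│♟ · · · · ♝ · ·│5
4│♙ · · · · · ♞ ·│4
3│· · ♘ ♙ ♔ ♙ · ·│3
2│· ♙ · · ♙ · ♙ ♙│2
1│♖ · ♗ ♕ · ♗ · ♖│1
  ─────────────────
  a b c d e f g h

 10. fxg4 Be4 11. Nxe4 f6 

  a b c d e f g h
  ─────────────────
8│· · ♚ · · ♝ · ♜│8
7│· ♟ ♟ · ♟ · ♟ ♟│7
6│· · ♟ · · ♟ · ·│6
5│♟ · · · · · · ·│5
4│♙ · · · ♘ · ♙ ·│4
3│· · · ♙ ♔ · · ·│3
2│· ♙ · · ♙ · ♙ ♙│2
1│♖ · ♗ ♕ · ♗ · ♖│1
  ─────────────────
  a b c d e f g h


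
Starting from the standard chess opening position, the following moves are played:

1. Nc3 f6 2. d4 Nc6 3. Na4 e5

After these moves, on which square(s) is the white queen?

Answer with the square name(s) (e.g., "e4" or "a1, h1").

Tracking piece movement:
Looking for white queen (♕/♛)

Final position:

  a b c d e f g h
  ─────────────────
8│♜ · ♝ ♛ ♚ ♝ ♞ ♜│8
7│♟ ♟ ♟ ♟ · · ♟ ♟│7
6│· · ♞ · · ♟ · ·│6
5│· · · · ♟ · · ·│5
4│♘ · · ♙ · · · ·│4
3│· · · · · · · ·│3
2│♙ ♙ ♙ · ♙ ♙ ♙ ♙│2
1│♖ · ♗ ♕ ♔ ♗ ♘ ♖│1
  ─────────────────
  a b c d e f g h


d1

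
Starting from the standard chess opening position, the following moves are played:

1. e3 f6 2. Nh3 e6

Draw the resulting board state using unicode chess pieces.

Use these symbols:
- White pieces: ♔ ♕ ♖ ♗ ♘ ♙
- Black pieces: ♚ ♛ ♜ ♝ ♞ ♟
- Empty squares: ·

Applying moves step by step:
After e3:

♜ ♞ ♝ ♛ ♚ ♝ ♞ ♜
♟ ♟ ♟ ♟ ♟ ♟ ♟ ♟
· · · · · · · ·
· · · · · · · ·
· · · · · · · ·
· · · · ♙ · · ·
♙ ♙ ♙ ♙ · ♙ ♙ ♙
♖ ♘ ♗ ♕ ♔ ♗ ♘ ♖


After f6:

♜ ♞ ♝ ♛ ♚ ♝ ♞ ♜
♟ ♟ ♟ ♟ ♟ · ♟ ♟
· · · · · ♟ · ·
· · · · · · · ·
· · · · · · · ·
· · · · ♙ · · ·
♙ ♙ ♙ ♙ · ♙ ♙ ♙
♖ ♘ ♗ ♕ ♔ ♗ ♘ ♖


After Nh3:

♜ ♞ ♝ ♛ ♚ ♝ ♞ ♜
♟ ♟ ♟ ♟ ♟ · ♟ ♟
· · · · · ♟ · ·
· · · · · · · ·
· · · · · · · ·
· · · · ♙ · · ♘
♙ ♙ ♙ ♙ · ♙ ♙ ♙
♖ ♘ ♗ ♕ ♔ ♗ · ♖


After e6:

♜ ♞ ♝ ♛ ♚ ♝ ♞ ♜
♟ ♟ ♟ ♟ · · ♟ ♟
· · · · ♟ ♟ · ·
· · · · · · · ·
· · · · · · · ·
· · · · ♙ · · ♘
♙ ♙ ♙ ♙ · ♙ ♙ ♙
♖ ♘ ♗ ♕ ♔ ♗ · ♖



  a b c d e f g h
  ─────────────────
8│♜ ♞ ♝ ♛ ♚ ♝ ♞ ♜│8
7│♟ ♟ ♟ ♟ · · ♟ ♟│7
6│· · · · ♟ ♟ · ·│6
5│· · · · · · · ·│5
4│· · · · · · · ·│4
3│· · · · ♙ · · ♘│3
2│♙ ♙ ♙ ♙ · ♙ ♙ ♙│2
1│♖ ♘ ♗ ♕ ♔ ♗ · ♖│1
  ─────────────────
  a b c d e f g h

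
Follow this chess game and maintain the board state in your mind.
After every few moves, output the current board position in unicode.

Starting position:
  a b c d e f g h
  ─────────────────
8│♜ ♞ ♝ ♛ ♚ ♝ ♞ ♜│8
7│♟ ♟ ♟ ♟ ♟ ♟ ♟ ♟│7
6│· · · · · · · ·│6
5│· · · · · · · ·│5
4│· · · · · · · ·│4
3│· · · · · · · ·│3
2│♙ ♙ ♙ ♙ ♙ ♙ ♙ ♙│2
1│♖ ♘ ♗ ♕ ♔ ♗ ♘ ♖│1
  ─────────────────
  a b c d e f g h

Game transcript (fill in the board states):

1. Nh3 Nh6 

  a b c d e f g h
  ─────────────────
8│♜ ♞ ♝ ♛ ♚ ♝ · ♜│8
7│♟ ♟ ♟ ♟ ♟ ♟ ♟ ♟│7
6│· · · · · · · ♞│6
5│· · · · · · · ·│5
4│· · · · · · · ·│4
3│· · · · · · · ♘│3
2│♙ ♙ ♙ ♙ ♙ ♙ ♙ ♙│2
1│♖ ♘ ♗ ♕ ♔ ♗ · ♖│1
  ─────────────────
  a b c d e f g h

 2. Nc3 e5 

  a b c d e f g h
  ─────────────────
8│♜ ♞ ♝ ♛ ♚ ♝ · ♜│8
7│♟ ♟ ♟ ♟ · ♟ ♟ ♟│7
6│· · · · · · · ♞│6
5│· · · · ♟ · · ·│5
4│· · · · · · · ·│4
3│· · ♘ · · · · ♘│3
2│♙ ♙ ♙ ♙ ♙ ♙ ♙ ♙│2
1│♖ · ♗ ♕ ♔ ♗ · ♖│1
  ─────────────────
  a b c d e f g h

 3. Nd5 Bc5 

  a b c d e f g h
  ─────────────────
8│♜ ♞ ♝ ♛ ♚ · · ♜│8
7│♟ ♟ ♟ ♟ · ♟ ♟ ♟│7
6│· · · · · · · ♞│6
5│· · ♝ ♘ ♟ · · ·│5
4│· · · · · · · ·│4
3│· · · · · · · ♘│3
2│♙ ♙ ♙ ♙ ♙ ♙ ♙ ♙│2
1│♖ · ♗ ♕ ♔ ♗ · ♖│1
  ─────────────────
  a b c d e f g h

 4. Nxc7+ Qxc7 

  a b c d e f g h
  ─────────────────
8│♜ ♞ ♝ · ♚ · · ♜│8
7│♟ ♟ ♛ ♟ · ♟ ♟ ♟│7
6│· · · · · · · ♞│6
5│· · ♝ · ♟ · · ·│5
4│· · · · · · · ·│4
3│· · · · · · · ♘│3
2│♙ ♙ ♙ ♙ ♙ ♙ ♙ ♙│2
1│♖ · ♗ ♕ ♔ ♗ · ♖│1
  ─────────────────
  a b c d e f g h

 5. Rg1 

  a b c d e f g h
  ─────────────────
8│♜ ♞ ♝ · ♚ · · ♜│8
7│♟ ♟ ♛ ♟ · ♟ ♟ ♟│7
6│· · · · · · · ♞│6
5│· · ♝ · ♟ · · ·│5
4│· · · · · · · ·│4
3│· · · · · · · ♘│3
2│♙ ♙ ♙ ♙ ♙ ♙ ♙ ♙│2
1│♖ · ♗ ♕ ♔ ♗ ♖ ·│1
  ─────────────────
  a b c d e f g h
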